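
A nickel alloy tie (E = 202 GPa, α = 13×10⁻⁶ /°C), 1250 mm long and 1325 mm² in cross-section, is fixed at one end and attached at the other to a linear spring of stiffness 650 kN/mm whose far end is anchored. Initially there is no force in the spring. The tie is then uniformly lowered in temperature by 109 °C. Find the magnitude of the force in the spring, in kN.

The unrestrained thermal change is αΔT L = 13×10⁻⁶ × 109 × 1250 = 1.771 mm.
Let P be the tensile force in the spring. The tie extends elastically by PL/(AE) and the spring stretches by P/k; together these equal δ_free.
P [ L/(AE) + 1/k ] = δ_free → P [ 1250/(1325×202×10³) + 1/(650×10³) ] = 1.771.
P = 1.771 / 6.209×10⁻⁶ = 285300 N.

P ≈ 285 kN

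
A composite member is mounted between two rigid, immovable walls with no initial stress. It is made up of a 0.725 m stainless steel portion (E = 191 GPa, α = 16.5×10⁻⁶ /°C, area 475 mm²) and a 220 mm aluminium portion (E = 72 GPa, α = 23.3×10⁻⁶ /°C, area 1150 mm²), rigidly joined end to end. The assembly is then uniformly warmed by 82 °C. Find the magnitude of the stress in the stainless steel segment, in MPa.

σ ≈ 277 MPa (compressive)

With the walls removed the bar would change length by δ_free = Σ αᵢΔT Lᵢ = 16.5×10⁻⁶×82×725 + 23.3×10⁻⁶×82×220 = 1.401 mm.
Since the ends are fixed, an axial force P builds up, equal in every segment, with P · Σ Lᵢ/(AᵢEᵢ) = δ_free.
Σ Lᵢ/(AᵢEᵢ) = 725/(475×191×10³) + 220/(1150×72×10³) = 1.065×10⁻⁵ mm/N.
Hence P = δ_free / Σ(L/AE) = 1.401/1.065×10⁻⁵ = 131.6 kN (compressive).
σ_{stainless steel} = P / A = 131600 / 475 = 277 MPa.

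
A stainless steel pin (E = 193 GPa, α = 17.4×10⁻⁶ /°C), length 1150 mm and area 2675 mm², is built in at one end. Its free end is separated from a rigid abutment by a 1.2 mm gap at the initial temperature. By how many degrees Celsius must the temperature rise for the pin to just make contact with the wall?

ΔT ≈ 60 °C

Contact occurs when the free expansion equals the gap: αΔT L = 1.2 mm.
So ΔT = g/(αL) = 1.2/(17.4×10⁻⁶ × 1150) = 59.97 °C.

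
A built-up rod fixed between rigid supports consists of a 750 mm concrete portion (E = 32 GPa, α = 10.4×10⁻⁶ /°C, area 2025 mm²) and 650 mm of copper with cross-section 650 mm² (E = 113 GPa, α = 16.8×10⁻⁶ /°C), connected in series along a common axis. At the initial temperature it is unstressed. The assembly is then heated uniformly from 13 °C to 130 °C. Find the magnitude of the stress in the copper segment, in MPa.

Free thermal expansion of the whole bar: Σ αᵢΔT Lᵢ = 10.4×10⁻⁶×117×750 + 16.8×10⁻⁶×117×650 = 2.19 mm.
The walls prevent any net length change, so an axial force P (same in every segment) develops. Compatibility: P · Σ Lᵢ/(AᵢEᵢ) = δ_free.
The series flexibility is Σ Lᵢ/(AᵢEᵢ) = 750/(2025×32×10³) + 650/(650×113×10³) = 2.042×10⁻⁵ mm/N.
Hence P = δ_free / Σ(L/AE) = 2.19/2.042×10⁻⁵ = 107.2 kN (compressive).
σ_{copper} = P / A = 107200 / 650 = 165 MPa.

σ ≈ 165 MPa (compressive)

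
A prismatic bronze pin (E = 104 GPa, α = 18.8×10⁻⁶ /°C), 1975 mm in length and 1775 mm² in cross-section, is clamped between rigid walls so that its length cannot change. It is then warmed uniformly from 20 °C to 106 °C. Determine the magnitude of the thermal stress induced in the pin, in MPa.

With length fixed, the mechanical strain must cancel the thermal strain αΔT = 18.8×10⁻⁶ × 86 = 1616.8×10⁻⁶.
Hence σ = E·αΔT = 104×10³ × 1616.8×10⁻⁶ = 168.1 MPa, compressive.

σ ≈ 168 MPa (compressive)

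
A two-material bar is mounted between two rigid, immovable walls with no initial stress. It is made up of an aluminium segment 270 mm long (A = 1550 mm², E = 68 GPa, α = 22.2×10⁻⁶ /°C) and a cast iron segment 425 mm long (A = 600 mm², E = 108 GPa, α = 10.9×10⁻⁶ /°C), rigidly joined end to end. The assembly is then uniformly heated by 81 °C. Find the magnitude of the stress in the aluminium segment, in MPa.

If the supports were absent, the total length change would be Σ αᵢΔT Lᵢ = 22.2×10⁻⁶×81×270 + 10.9×10⁻⁶×81×425 = 0.8607 mm.
The rigid supports impose zero overall length change; the single axial force P common to all segments must satisfy P Σ Lᵢ/(AᵢEᵢ) = δ_free.
The series flexibility is Σ Lᵢ/(AᵢEᵢ) = 270/(1550×68×10³) + 425/(600×108×10³) = 9.12×10⁻⁶ mm/N.
P = 0.8607 / 9.12×10⁻⁶ = 94380 N = 94.38 kN, compressive.
σ_{aluminium} = P / A = 94380 / 1550 = 60.89 MPa.

σ ≈ 60.9 MPa (compressive)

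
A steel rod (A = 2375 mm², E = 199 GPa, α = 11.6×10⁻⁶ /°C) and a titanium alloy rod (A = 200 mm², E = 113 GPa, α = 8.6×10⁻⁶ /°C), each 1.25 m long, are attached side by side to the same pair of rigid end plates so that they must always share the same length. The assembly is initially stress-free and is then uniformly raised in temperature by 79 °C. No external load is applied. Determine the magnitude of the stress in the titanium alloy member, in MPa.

The steel has the larger α, so on heating it would change length more than the titanium alloy if both were free. The rigid plates force a common final length, so the steel is put into compression and the titanium alloy into tension, with equal and opposite forces P (no external load).
Equating the net (thermal + elastic) strains gives |α₁ − α₂|·ΔT = P·[1/(A₁E₁) + 1/(A₂E₂)].
|α₁ − α₂|·ΔT = 3×10⁻⁶ × 79 = 0.000237.
1/(A₁E₁) + 1/(A₂E₂) = 1/(2375×199×10³) + 1/(200×113×10³) = 4.636×10⁻⁸ N⁻¹.
P = 0.000237 / 4.636×10⁻⁸ = 5112 N = 5.112 kN.
σ_{titanium alloy} = P/A₂ = 5112/200 = 25.56 MPa, tensile.

σ ≈ 25.6 MPa (tensile)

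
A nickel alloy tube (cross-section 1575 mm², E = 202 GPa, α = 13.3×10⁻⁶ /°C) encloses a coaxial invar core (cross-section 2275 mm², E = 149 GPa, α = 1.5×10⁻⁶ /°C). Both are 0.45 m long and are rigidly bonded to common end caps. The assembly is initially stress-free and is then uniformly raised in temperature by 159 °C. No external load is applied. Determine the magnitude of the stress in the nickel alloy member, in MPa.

σ ≈ 196 MPa (compressive)

Equilibrium of a rigid end plate with no external load gives equal and opposite internal forces ±P in the two members. Since α_{nickel alloy} > α_{invar}, heating drives the nickel alloy into compression and the invar into tension.
Setting the final lengths equal and cancelling L: (α₁ − α₂)ΔT = P/(A₁E₁) + P/(A₂E₂).
|α₁ − α₂|·ΔT = 11.8×10⁻⁶ × 159 = 0.001876.
1/(A₁E₁) + 1/(A₂E₂) = 1/(1575×202×10³) + 1/(2275×149×10³) = 6.093×10⁻⁹ N⁻¹.
P = 0.001876 / 6.093×10⁻⁹ = 307900 N = 307.9 kN.
σ_{nickel alloy} = P/A₁ = 307900/1575 = 195.5 MPa, compressive.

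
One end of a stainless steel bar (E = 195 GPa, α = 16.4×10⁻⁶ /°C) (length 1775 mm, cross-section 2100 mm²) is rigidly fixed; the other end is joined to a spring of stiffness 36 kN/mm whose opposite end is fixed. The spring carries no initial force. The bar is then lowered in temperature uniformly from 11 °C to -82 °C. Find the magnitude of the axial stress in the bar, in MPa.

σ ≈ 40.1 MPa (tensile)

Free thermal contraction: δ_free = αΔT L = 16.4×10⁻⁶ × 93 × 1775 = 2.707 mm.
Let P be the tensile force in the spring. The bar extends elastically by PL/(AE) and the spring stretches by P/k; together these equal δ_free.
P [ L/(AE) + 1/k ] = δ_free → P [ 1775/(2100×195×10³) + 1/(36×10³) ] = 2.707.
P = 2.707 / 3.211×10⁻⁵ = 84300 N.
σ = P/A = 84300/2100 = 40.15 MPa.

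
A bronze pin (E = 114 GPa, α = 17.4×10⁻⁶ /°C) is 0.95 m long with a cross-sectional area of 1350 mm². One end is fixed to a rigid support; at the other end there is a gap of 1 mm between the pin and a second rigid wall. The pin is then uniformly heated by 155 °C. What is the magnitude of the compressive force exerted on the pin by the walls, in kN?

Free thermal elongation = αΔT L = 17.4×10⁻⁶ × 155 × 950 = 2.562 mm.
This exceeds the 1 mm gap, so the wall pushes back. The portion of expansion that must be recovered elastically is δ_free − gap = 2.562 − 1 = 1.562 mm.
Compatibility: PL/(AE) = 1.562 mm, so σ = P/A = E × (1.562/950) = 187.5 MPa.
Force on the wall = σA = 187.5 × 1350 mm² = 253.1 kN.

P ≈ 253 kN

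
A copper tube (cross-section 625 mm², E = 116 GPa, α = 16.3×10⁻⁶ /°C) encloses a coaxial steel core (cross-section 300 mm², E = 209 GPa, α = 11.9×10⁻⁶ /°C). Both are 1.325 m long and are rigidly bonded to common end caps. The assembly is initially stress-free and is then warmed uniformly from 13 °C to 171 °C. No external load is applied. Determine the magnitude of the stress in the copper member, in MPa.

Both members must finish at the same length. With the larger α, the copper tends to over-expand; the plates restrain it, putting the copper in compression and the steel in tension. With no external load the two internal forces are equal and opposite, magnitude P.
Equating the net (thermal + elastic) strains gives |α₁ − α₂|·ΔT = P·[1/(A₁E₁) + 1/(A₂E₂)].
|α₁ − α₂|·ΔT = 4.4×10⁻⁶ × 158 = 0.0006952.
1/(A₁E₁) + 1/(A₂E₂) = 1/(625×116×10³) + 1/(300×209×10³) = 2.974×10⁻⁸ N⁻¹.
P = 0.0006952 / 2.974×10⁻⁸ = 23370 N = 23.37 kN.
σ_{copper} = P/A₁ = 23370/625 = 37.4 MPa, compressive.

σ ≈ 37.4 MPa (compressive)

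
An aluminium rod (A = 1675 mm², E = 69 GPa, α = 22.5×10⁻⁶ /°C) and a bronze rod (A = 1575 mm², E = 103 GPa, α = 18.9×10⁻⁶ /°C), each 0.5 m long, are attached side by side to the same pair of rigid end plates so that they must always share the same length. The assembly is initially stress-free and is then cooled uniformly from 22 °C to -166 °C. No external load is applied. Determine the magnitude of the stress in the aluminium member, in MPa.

σ ≈ 27.3 MPa (tensile)

Equilibrium of a rigid end plate with no external load gives equal and opposite internal forces ±P in the two members. Since α_{aluminium} > α_{bronze}, cooling drives the aluminium into tension and the bronze into compression.
Setting the final lengths equal and cancelling L: (α₁ − α₂)ΔT = P/(A₁E₁) + P/(A₂E₂).
|α₁ − α₂|·ΔT = 3.6×10⁻⁶ × 188 = 0.0006768.
1/(A₁E₁) + 1/(A₂E₂) = 1/(1675×69×10³) + 1/(1575×103×10³) = 1.482×10⁻⁸ N⁻¹.
So P = 0.0006768 / 1.482×10⁻⁸ = 45.68 kN.
σ_{aluminium} = P/A₁ = 45680/1675 = 27.27 MPa, tensile.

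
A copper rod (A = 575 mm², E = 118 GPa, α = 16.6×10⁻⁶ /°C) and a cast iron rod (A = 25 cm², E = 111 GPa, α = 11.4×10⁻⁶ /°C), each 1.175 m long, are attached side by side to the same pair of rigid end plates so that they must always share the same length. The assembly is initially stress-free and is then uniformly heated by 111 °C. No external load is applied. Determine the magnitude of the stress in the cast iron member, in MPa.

Both members must finish at the same length. With the larger α, the copper tends to over-expand; the plates restrain it, putting the copper in compression and the cast iron in tension. With no external load the two internal forces are equal and opposite, magnitude P.
Compatibility of the two members (thermal + elastic change equal): (α₁ − α₂)ΔT = P·[1/(A₁E₁) + 1/(A₂E₂)].
|α₁ − α₂|·ΔT = 5.2×10⁻⁶ × 111 = 0.0005772.
1/(A₁E₁) + 1/(A₂E₂) = 1/(575×118×10³) + 1/(2500×111×10³) = 1.834×10⁻⁸ N⁻¹.
So P = 0.0005772 / 1.834×10⁻⁸ = 31.47 kN.
σ_{cast iron} = P/A₂ = 31470/2500 = 12.59 MPa, tensile.

σ ≈ 12.6 MPa (tensile)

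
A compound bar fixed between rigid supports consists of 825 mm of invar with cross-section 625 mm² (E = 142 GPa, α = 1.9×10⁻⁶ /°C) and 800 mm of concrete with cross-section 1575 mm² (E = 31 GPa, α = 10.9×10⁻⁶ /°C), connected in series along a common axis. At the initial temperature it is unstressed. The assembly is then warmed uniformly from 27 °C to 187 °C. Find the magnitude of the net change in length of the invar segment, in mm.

With the walls removed the bar would change length by δ_free = Σ αᵢΔT Lᵢ = 1.9×10⁻⁶×160×825 + 10.9×10⁻⁶×160×800 = 1.646 mm.
The rigid supports impose zero overall length change; the single axial force P common to all segments must satisfy P Σ Lᵢ/(AᵢEᵢ) = δ_free.
Σ Lᵢ/(AᵢEᵢ) = 825/(625×142×10³) + 800/(1575×31×10³) = 2.568×10⁻⁵ mm/N.
P = 1.646 / 2.568×10⁻⁵ = 64090 N = 64.09 kN, compressive.
For the invar segment, free thermal change = 1.9×10⁻⁶×160×825 = 0.2508 mm and elastic change from P = 64090×825/(625×142×10³) = 0.5958 mm; these oppose, so the net change is 0.345 mm (segment shortens).

|ΔL| ≈ 0.345 mm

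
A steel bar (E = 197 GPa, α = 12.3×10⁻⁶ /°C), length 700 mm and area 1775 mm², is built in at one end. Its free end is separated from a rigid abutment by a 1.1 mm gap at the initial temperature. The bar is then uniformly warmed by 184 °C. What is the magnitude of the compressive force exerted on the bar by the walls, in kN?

P ≈ 242 kN

If the wall were absent the bar would grow by αΔT L = 12.3×10⁻⁶ × 184 × 700 = 1.584 mm.
After closing the 1.1 mm clearance, 1.584 − 1.1 = 0.4842 mm of expansion remains to be suppressed by the wall.
Compatibility: PL/(AE) = 0.4842 mm, so σ = P/A = E × (0.4842/700) = 136.3 MPa.
P = σA = 136.3 × 1775 = 241.9 kN.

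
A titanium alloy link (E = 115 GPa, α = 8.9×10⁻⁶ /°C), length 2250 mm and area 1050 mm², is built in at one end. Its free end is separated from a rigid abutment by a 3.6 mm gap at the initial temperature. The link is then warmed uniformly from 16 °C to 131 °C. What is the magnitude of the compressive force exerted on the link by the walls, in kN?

Unrestrained expansion: δ_free = αΔT L = 8.9×10⁻⁶ × 115 × 2250 = 2.303 mm.
Since δ_free = 2.3 mm is less than the 3.6 mm gap, the link never touches the wall. No axial force develops.

P ≈ 0 kN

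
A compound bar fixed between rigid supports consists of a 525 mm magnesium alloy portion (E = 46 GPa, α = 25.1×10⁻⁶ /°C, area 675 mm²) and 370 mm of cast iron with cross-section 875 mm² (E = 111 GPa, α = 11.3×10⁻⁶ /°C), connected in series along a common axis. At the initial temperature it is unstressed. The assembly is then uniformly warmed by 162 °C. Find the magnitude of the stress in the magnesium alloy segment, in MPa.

Free thermal expansion of the whole bar: Σ αᵢΔT Lᵢ = 25.1×10⁻⁶×162×525 + 11.3×10⁻⁶×162×370 = 2.812 mm.
The walls prevent any net length change, so an axial force P (same in every segment) develops. Compatibility: P · Σ Lᵢ/(AᵢEᵢ) = δ_free.
Σ Lᵢ/(AᵢEᵢ) = 525/(675×46×10³) + 370/(875×111×10³) = 2.072×10⁻⁵ mm/N.
Hence P = δ_free / Σ(L/AE) = 2.812/2.072×10⁻⁵ = 135.7 kN (compressive).
σ_{magnesium alloy} = P / A = 135700 / 675 = 201.1 MPa.

σ ≈ 201 MPa (compressive)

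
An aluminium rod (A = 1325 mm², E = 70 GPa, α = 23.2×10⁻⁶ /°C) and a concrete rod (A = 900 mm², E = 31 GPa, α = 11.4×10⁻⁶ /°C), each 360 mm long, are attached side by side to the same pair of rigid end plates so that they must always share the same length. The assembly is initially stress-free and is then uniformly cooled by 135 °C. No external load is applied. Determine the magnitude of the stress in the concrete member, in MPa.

σ ≈ 38 MPa (compressive)

The aluminium has the larger α, so on cooling it would change length more than the concrete if both were free. The rigid plates force a common final length, so the aluminium is put into tension and the concrete into compression, with equal and opposite forces P (no external load).
Setting the final lengths equal and cancelling L: (α₁ − α₂)ΔT = P/(A₁E₁) + P/(A₂E₂).
|α₁ − α₂|·ΔT = 11.8×10⁻⁶ × 135 = 0.001593.
1/(A₁E₁) + 1/(A₂E₂) = 1/(1325×70×10³) + 1/(900×31×10³) = 4.662×10⁻⁸ N⁻¹.
P = 0.001593 / 4.662×10⁻⁸ = 34170 N = 34.17 kN.
σ_{concrete} = P/A₂ = 34170/900 = 37.96 MPa, compressive.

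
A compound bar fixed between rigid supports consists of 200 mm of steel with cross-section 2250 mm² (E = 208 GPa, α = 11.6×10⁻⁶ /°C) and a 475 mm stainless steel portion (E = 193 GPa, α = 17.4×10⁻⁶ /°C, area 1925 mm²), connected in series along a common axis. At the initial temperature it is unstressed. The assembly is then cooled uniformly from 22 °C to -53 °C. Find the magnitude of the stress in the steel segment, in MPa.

σ ≈ 207 MPa (tensile)

With the walls removed the bar would change length by δ_free = Σ αᵢΔT Lᵢ = 11.6×10⁻⁶×75×200 + 17.4×10⁻⁶×75×475 = 0.7939 mm.
Since the ends are fixed, an axial force P builds up, equal in every segment, with P · Σ Lᵢ/(AᵢEᵢ) = δ_free.
Σ Lᵢ/(AᵢEᵢ) = 200/(2250×208×10³) + 475/(1925×193×10³) = 1.706×10⁻⁶ mm/N.
So P = 0.7939 / 1.706×10⁻⁶ = 465.4 kN, tensile.
σ_{steel} = P / A = 465400 / 2250 = 206.8 MPa.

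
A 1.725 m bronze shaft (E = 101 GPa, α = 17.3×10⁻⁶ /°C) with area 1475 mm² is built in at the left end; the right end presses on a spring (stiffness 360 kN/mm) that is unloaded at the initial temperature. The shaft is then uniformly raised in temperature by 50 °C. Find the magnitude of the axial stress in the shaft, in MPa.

If the spring were absent the shaft would lengthen by αΔT L = 17.3×10⁻⁶ × 50 × 1725 = 1.492 mm.
With a force P in the spring, the elastic change of the shaft is PL/(AE) and that of the spring is P/k; compatibility requires their sum to equal δ_free.
P [ L/(AE) + 1/k ] = δ_free → P [ 1725/(1475×101×10³) + 1/(360×10³) ] = 1.492.
P = 1.492 / 1.436×10⁻⁵ = 103900 N.
σ = P/A = 103900/1475 = 70.46 MPa.

σ ≈ 70.5 MPa (compressive)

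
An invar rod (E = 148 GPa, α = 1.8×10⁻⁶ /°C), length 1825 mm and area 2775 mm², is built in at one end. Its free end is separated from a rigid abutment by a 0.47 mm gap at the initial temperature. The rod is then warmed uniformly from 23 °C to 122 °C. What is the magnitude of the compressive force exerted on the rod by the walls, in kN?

P ≈ 0 kN

If the wall were absent the rod would grow by αΔT L = 1.8×10⁻⁶ × 99 × 1825 = 0.3252 mm.
This is smaller than the 0.47 mm clearance, so the rod expands freely without reaching the stop — the stress is zero.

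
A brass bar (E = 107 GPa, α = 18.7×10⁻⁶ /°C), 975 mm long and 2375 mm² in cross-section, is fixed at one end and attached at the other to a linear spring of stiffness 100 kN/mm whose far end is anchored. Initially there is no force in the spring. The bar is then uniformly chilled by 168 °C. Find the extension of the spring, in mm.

If the spring were absent the bar would shorten by αΔT L = 18.7×10⁻⁶ × 168 × 975 = 3.063 mm.
With a force P in the spring, the elastic change of the bar is PL/(AE) and that of the spring is P/k; compatibility requires their sum to equal δ_free.
P [ L/(AE) + 1/k ] = δ_free → P [ 975/(2375×107×10³) + 1/(100×10³) ] = 3.063.
P = 3.063 / 1.384×10⁻⁵ = 221400 N.
Spring extension = P/k = 221400/(100×10³) = 2.214 mm.

δ ≈ 2.21 mm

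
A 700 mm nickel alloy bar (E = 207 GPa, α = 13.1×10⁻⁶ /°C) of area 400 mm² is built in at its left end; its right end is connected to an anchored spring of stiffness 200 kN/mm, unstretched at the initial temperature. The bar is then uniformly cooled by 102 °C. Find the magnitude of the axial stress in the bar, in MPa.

The unrestrained thermal change is αΔT L = 13.1×10⁻⁶ × 102 × 700 = 0.9353 mm.
With a force P in the spring, the elastic change of the bar is PL/(AE) and that of the spring is P/k; compatibility requires their sum to equal δ_free.
P [ L/(AE) + 1/k ] = δ_free → P [ 700/(400×207×10³) + 1/(200×10³) ] = 0.9353.
P = 0.9353 / 1.345×10⁻⁵ = 69520 N.
σ = P/A = 69520/400 = 173.8 MPa.

σ ≈ 174 MPa (tensile)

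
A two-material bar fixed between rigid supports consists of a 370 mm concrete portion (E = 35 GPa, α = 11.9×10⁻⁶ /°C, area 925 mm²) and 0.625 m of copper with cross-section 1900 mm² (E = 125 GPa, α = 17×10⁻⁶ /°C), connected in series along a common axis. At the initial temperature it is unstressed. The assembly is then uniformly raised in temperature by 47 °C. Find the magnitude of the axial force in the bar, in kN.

Free thermal expansion of the whole bar: Σ αᵢΔT Lᵢ = 11.9×10⁻⁶×47×370 + 17×10⁻⁶×47×625 = 0.7063 mm.
The rigid supports impose zero overall length change; the single axial force P common to all segments must satisfy P Σ Lᵢ/(AᵢEᵢ) = δ_free.
Σ Lᵢ/(AᵢEᵢ) = 370/(925×35×10³) + 625/(1900×125×10³) = 1.406×10⁻⁵ mm/N.
So P = 0.7063 / 1.406×10⁻⁵ = 50.24 kN, compressive.

P ≈ 50.2 kN (compressive)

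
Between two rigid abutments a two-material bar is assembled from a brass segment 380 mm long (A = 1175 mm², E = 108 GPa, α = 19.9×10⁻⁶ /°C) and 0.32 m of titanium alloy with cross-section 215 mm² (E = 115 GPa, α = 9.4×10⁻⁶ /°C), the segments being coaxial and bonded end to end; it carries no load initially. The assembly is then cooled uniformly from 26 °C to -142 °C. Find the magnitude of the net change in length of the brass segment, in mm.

With the walls removed the bar would change length by δ_free = Σ αᵢΔT Lᵢ = 19.9×10⁻⁶×168×380 + 9.4×10⁻⁶×168×320 = 1.776 mm.
The walls prevent any net length change, so an axial force P (same in every segment) develops. Compatibility: P · Σ Lᵢ/(AᵢEᵢ) = δ_free.
The series flexibility is Σ Lᵢ/(AᵢEᵢ) = 380/(1175×108×10³) + 320/(215×115×10³) = 1.594×10⁻⁵ mm/N.
P = 1.776 / 1.594×10⁻⁵ = 111400 N = 111.4 kN, tensile.
For the brass segment, free thermal change = 19.9×10⁻⁶×168×380 = 1.27 mm and elastic change from P = 111400×380/(1175×108×10³) = 0.3337 mm; these oppose, so the net change is 0.937 mm (segment shortens).

|ΔL| ≈ 0.937 mm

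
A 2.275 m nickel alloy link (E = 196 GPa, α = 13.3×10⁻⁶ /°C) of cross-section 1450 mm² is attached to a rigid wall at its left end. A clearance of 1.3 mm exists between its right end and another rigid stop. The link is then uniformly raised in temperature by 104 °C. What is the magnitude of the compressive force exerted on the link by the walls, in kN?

Unrestrained expansion: δ_free = αΔT L = 13.3×10⁻⁶ × 104 × 2275 = 3.147 mm.
The gap closes (δ_free > 1.3 mm) and the wall then resists a further 3.147 − 1.3 = 1.847 mm of expansion.
That suppressed elongation corresponds to σ = E·Δ/L = 196×10³ × 1.847/2275 = 159.1 MPa.
Force on the wall = σA = 159.1 × 1450 mm² = 230.7 kN.

P ≈ 231 kN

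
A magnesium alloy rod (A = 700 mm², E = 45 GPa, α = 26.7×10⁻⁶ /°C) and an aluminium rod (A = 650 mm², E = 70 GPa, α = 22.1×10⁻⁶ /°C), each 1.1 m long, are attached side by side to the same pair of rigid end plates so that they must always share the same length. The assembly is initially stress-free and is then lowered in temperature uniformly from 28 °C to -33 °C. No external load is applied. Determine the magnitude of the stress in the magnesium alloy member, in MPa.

σ ≈ 7.46 MPa (tensile)

Equilibrium of a rigid end plate with no external load gives equal and opposite internal forces ±P in the two members. Since α_{magnesium alloy} > α_{aluminium}, cooling drives the magnesium alloy into tension and the aluminium into compression.
Setting the final lengths equal and cancelling L: (α₁ − α₂)ΔT = P/(A₁E₁) + P/(A₂E₂).
|α₁ − α₂|·ΔT = 4.6×10⁻⁶ × 61 = 0.0002806.
1/(A₁E₁) + 1/(A₂E₂) = 1/(700×45×10³) + 1/(650×70×10³) = 5.372×10⁻⁸ N⁻¹.
P = 0.0002806 / 5.372×10⁻⁸ = 5223 N = 5.223 kN.
σ_{magnesium alloy} = P/A₁ = 5223/700 = 7.461 MPa, tensile.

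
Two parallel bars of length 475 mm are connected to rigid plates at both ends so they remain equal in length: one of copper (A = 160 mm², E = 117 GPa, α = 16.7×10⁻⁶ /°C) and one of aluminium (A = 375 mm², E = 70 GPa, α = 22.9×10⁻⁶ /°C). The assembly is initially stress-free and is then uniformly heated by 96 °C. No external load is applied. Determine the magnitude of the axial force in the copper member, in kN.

P ≈ 6.5 kN (tensile in the copper)

Both members must finish at the same length. With the larger α, the aluminium tends to over-expand; the plates restrain it, putting the aluminium in compression and the copper in tension. With no external load the two internal forces are equal and opposite, magnitude P.
Compatibility of the two members (thermal + elastic change equal): (α₁ − α₂)ΔT = P·[1/(A₁E₁) + 1/(A₂E₂)].
|α₁ − α₂|·ΔT = 6.2×10⁻⁶ × 96 = 0.0005952.
1/(A₁E₁) + 1/(A₂E₂) = 1/(160×117×10³) + 1/(375×70×10³) = 9.151×10⁻⁸ N⁻¹.
P = 0.0005952 / 9.151×10⁻⁸ = 6504 N = 6.504 kN.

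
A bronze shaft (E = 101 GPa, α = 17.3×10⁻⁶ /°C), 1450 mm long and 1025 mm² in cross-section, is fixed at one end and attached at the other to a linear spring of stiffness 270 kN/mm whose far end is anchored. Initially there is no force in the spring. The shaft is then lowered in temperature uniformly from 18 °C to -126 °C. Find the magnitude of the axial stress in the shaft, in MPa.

Free thermal contraction: δ_free = αΔT L = 17.3×10⁻⁶ × 144 × 1450 = 3.612 mm.
With a force P in the spring, the elastic change of the shaft is PL/(AE) and that of the spring is P/k; compatibility requires their sum to equal δ_free.
P [ L/(AE) + 1/k ] = δ_free → P [ 1450/(1025×101×10³) + 1/(270×10³) ] = 3.612.
P = 3.612 / 1.771×10⁻⁵ = 204000 N.
σ = P/A = 204000/1025 = 199 MPa.

σ ≈ 199 MPa (tensile)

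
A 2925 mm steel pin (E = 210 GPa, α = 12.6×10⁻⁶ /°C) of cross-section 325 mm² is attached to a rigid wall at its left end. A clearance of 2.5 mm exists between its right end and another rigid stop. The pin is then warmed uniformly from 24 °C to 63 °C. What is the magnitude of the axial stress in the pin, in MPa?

If the wall were absent the pin would grow by αΔT L = 12.6×10⁻⁶ × 39 × 2925 = 1.437 mm.
Since δ_free = 1.44 mm is less than the 2.5 mm gap, the pin never touches the wall. No axial force develops.

σ ≈ 0 MPa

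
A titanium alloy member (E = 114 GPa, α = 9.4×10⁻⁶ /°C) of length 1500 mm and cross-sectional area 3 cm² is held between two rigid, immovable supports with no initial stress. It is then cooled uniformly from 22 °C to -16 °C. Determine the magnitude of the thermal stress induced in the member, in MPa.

σ ≈ 40.7 MPa (tensile)

Because both ends are immovable the net strain is zero, and the suppressed thermal strain is αΔT = 9.4×10⁻⁶ × 38 = 357.2×10⁻⁶.
Hence σ = E·αΔT = 114×10³ × 357.2×10⁻⁶ = 40.72 MPa, tensile.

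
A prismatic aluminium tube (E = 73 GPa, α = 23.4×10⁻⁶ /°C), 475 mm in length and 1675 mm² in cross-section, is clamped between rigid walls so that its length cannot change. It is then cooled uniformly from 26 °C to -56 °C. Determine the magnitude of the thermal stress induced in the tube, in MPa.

σ ≈ 140 MPa (tensile)

Because both ends are immovable the net strain is zero, and the suppressed thermal strain is αΔT = 23.4×10⁻⁶ × 82 = 1918.8×10⁻⁶.
Hence σ = E·αΔT = 73×10³ × 1918.8×10⁻⁶ = 140.1 MPa, tensile.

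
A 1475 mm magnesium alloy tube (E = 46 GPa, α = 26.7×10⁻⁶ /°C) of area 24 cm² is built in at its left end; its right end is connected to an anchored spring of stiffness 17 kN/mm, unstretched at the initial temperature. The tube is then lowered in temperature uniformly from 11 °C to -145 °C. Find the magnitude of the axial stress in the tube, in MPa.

σ ≈ 35.5 MPa (tensile)

Free thermal contraction: δ_free = αΔT L = 26.7×10⁻⁶ × 156 × 1475 = 6.144 mm.
With a force P in the spring, the elastic change of the tube is PL/(AE) and that of the spring is P/k; compatibility requires their sum to equal δ_free.
So P = δ_free / [L/(AE) + 1/k] = 6.144 / [ 1475/(2400×46×10³) + 1/(17×10³) ].
P = 6.144 / 7.218×10⁻⁵ = 85110 N.
σ = P/A = 85110/2400 = 35.46 MPa.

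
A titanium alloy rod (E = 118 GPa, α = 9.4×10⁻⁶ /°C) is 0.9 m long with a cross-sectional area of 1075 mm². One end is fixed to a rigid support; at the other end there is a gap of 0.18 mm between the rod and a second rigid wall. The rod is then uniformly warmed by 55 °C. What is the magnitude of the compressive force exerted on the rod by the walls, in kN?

P ≈ 40.2 kN

Unrestrained expansion: δ_free = αΔT L = 9.4×10⁻⁶ × 55 × 900 = 0.4653 mm.
After closing the 0.18 mm clearance, 0.4653 − 0.18 = 0.2853 mm of expansion remains to be suppressed by the wall.
Compatibility: PL/(AE) = 0.2853 mm, so σ = P/A = E × (0.2853/900) = 37.41 MPa.
P = σA = 37.41 × 1075 = 40.21 kN.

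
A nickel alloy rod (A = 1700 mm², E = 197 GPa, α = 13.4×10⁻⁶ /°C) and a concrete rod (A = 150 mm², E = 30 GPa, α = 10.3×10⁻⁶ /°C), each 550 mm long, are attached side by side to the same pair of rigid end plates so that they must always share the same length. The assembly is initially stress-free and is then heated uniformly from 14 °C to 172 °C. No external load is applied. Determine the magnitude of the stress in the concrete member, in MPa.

Equilibrium of a rigid end plate with no external load gives equal and opposite internal forces ±P in the two members. Since α_{nickel alloy} > α_{concrete}, heating drives the nickel alloy into compression and the concrete into tension.
Compatibility of the two members (thermal + elastic change equal): (α₁ − α₂)ΔT = P·[1/(A₁E₁) + 1/(A₂E₂)].
|α₁ − α₂|·ΔT = 3.1×10⁻⁶ × 158 = 0.0004898.
1/(A₁E₁) + 1/(A₂E₂) = 1/(1700×197×10³) + 1/(150×30×10³) = 2.252×10⁻⁷ N⁻¹.
So P = 0.0004898 / 2.252×10⁻⁷ = 2.175 kN.
σ_{concrete} = P/A₂ = 2175/150 = 14.5 MPa, tensile.

σ ≈ 14.5 MPa (tensile)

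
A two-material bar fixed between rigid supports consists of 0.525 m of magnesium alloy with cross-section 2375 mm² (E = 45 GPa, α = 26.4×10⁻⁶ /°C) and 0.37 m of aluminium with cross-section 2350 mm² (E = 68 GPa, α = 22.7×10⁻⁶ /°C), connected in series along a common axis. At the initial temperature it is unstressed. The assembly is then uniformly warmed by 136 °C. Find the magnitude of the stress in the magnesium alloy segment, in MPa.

σ ≈ 176 MPa (compressive)

If the supports were absent, the total length change would be Σ αᵢΔT Lᵢ = 26.4×10⁻⁶×136×525 + 22.7×10⁻⁶×136×370 = 3.027 mm.
Since the ends are fixed, an axial force P builds up, equal in every segment, with P · Σ Lᵢ/(AᵢEᵢ) = δ_free.
The series flexibility is Σ Lᵢ/(AᵢEᵢ) = 525/(2375×45×10³) + 370/(2350×68×10³) = 7.228×10⁻⁶ mm/N.
Hence P = δ_free / Σ(L/AE) = 3.027/7.228×10⁻⁶ = 418.8 kN (compressive).
σ_{magnesium alloy} = P / A = 418800 / 2375 = 176.4 MPa.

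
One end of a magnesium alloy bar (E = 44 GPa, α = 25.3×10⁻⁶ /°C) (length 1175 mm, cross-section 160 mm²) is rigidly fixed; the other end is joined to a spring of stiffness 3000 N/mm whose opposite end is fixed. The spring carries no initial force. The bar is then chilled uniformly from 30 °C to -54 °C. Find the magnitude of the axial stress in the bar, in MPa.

σ ≈ 31.2 MPa (tensile)

If the spring were absent the bar would shorten by αΔT L = 25.3×10⁻⁶ × 84 × 1175 = 2.497 mm.
Let P be the tensile force in the spring. The bar extends elastically by PL/(AE) and the spring stretches by P/k; together these equal δ_free.
P [ L/(AE) + 1/k ] = δ_free → P [ 1175/(160×44×10³) + 1/(3000) ] = 2.497.
P = 2.497 / 0.0005002 = 4992 N.
σ = P/A = 4992/160 = 31.2 MPa.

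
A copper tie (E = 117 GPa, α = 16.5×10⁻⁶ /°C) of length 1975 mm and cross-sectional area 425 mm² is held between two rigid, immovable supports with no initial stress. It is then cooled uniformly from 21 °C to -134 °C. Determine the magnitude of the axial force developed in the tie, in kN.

With zero net strain, σ = E·αΔT = 117 GPa × 16.5×10⁻⁶ × 155 = 299.2 MPa.
Axial force P = σA = 299.2 × 425 = 127200 N = 127.2 kN, tensile.

P ≈ 127 kN (tensile)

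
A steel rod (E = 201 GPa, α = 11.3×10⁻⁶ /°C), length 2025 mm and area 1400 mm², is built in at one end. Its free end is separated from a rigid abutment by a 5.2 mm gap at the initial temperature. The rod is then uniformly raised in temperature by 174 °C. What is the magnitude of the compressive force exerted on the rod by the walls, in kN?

Free thermal elongation = αΔT L = 11.3×10⁻⁶ × 174 × 2025 = 3.982 mm.
Since δ_free = 3.98 mm is less than the 5.2 mm gap, the rod never touches the wall. No axial force develops.

P ≈ 0 kN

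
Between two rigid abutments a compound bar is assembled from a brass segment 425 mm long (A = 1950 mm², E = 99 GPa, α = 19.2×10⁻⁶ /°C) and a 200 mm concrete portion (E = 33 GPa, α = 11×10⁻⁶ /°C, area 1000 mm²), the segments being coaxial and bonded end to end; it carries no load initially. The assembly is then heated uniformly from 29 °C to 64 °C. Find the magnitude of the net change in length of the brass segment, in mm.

|ΔL| ≈ 0.189 mm

With the walls removed the bar would change length by δ_free = Σ αᵢΔT Lᵢ = 19.2×10⁻⁶×35×425 + 11×10⁻⁶×35×200 = 0.3626 mm.
The rigid supports impose zero overall length change; the single axial force P common to all segments must satisfy P Σ Lᵢ/(AᵢEᵢ) = δ_free.
The series flexibility is Σ Lᵢ/(AᵢEᵢ) = 425/(1950×99×10³) + 200/(1000×33×10³) = 8.262×10⁻⁶ mm/N.
P = 0.3626 / 8.262×10⁻⁶ = 43890 N = 43.89 kN, compressive.
For the brass segment, free thermal change = 19.2×10⁻⁶×35×425 = 0.2856 mm and elastic change from P = 43890×425/(1950×99×10³) = 0.09662 mm; these oppose, so the net change is 0.189 mm (segment lengthens).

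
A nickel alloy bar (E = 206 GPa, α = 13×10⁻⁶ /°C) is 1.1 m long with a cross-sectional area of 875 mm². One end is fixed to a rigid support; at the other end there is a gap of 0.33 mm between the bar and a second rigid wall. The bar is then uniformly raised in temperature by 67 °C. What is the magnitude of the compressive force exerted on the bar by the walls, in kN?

P ≈ 103 kN

Unrestrained expansion: δ_free = αΔT L = 13×10⁻⁶ × 67 × 1100 = 0.9581 mm.
This exceeds the 0.33 mm gap, so the wall pushes back. The portion of expansion that must be recovered elastically is δ_free − gap = 0.9581 − 0.33 = 0.6281 mm.
So σ = E(δ_free − g)/L = 206×10³ × 0.6281/1100 = 117.6 MPa.
P = σA = 117.6 × 875 = 102.9 kN.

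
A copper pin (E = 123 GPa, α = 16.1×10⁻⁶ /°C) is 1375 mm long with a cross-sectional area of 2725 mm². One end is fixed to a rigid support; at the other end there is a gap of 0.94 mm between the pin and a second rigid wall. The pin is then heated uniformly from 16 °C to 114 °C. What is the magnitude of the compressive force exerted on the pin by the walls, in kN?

If the wall were absent the pin would grow by αΔT L = 16.1×10⁻⁶ × 98 × 1375 = 2.169 mm.
This exceeds the 0.94 mm gap, so the wall pushes back. The portion of expansion that must be recovered elastically is δ_free − gap = 2.169 − 0.94 = 1.229 mm.
That suppressed elongation corresponds to σ = E·Δ/L = 123×10³ × 1.229/1375 = 110 MPa.
P = σA = 110 × 2725 = 299.7 kN.

P ≈ 300 kN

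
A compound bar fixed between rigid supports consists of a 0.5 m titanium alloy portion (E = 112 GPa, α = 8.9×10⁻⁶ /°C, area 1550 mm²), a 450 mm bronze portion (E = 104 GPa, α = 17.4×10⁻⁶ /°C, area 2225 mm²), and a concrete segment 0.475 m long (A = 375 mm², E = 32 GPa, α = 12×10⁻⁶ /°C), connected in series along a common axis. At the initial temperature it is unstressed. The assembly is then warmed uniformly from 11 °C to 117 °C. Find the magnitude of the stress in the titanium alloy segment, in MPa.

σ ≈ 27.7 MPa (compressive)

Free thermal expansion of the whole bar: Σ αᵢΔT Lᵢ = 8.9×10⁻⁶×106×500 + 17.4×10⁻⁶×106×450 + 12×10⁻⁶×106×475 = 1.906 mm.
Since the ends are fixed, an axial force P builds up, equal in every segment, with P · Σ Lᵢ/(AᵢEᵢ) = δ_free.
Σ Lᵢ/(AᵢEᵢ) = 500/(1550×112×10³) + 450/(2225×104×10³) + 475/(375×32×10³) = 4.441×10⁻⁵ mm/N.
Hence P = δ_free / Σ(L/AE) = 1.906/4.441×10⁻⁵ = 42.92 kN (compressive).
σ_{titanium alloy} = P / A = 42920 / 1550 = 27.69 MPa.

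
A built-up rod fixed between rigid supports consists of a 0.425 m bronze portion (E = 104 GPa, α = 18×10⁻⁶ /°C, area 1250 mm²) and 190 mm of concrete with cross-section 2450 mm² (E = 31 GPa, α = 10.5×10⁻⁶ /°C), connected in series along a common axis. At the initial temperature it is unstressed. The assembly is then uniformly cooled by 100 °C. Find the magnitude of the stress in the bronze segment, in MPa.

σ ≈ 134 MPa (tensile)

If the supports were absent, the total length change would be Σ αᵢΔT Lᵢ = 18×10⁻⁶×100×425 + 10.5×10⁻⁶×100×190 = 0.9645 mm.
The walls prevent any net length change, so an axial force P (same in every segment) develops. Compatibility: P · Σ Lᵢ/(AᵢEᵢ) = δ_free.
The series flexibility is Σ Lᵢ/(AᵢEᵢ) = 425/(1250×104×10³) + 190/(2450×31×10³) = 5.771×10⁻⁶ mm/N.
Hence P = δ_free / Σ(L/AE) = 0.9645/5.771×10⁻⁶ = 167.1 kN (tensile).
σ_{bronze} = P / A = 167100 / 1250 = 133.7 MPa.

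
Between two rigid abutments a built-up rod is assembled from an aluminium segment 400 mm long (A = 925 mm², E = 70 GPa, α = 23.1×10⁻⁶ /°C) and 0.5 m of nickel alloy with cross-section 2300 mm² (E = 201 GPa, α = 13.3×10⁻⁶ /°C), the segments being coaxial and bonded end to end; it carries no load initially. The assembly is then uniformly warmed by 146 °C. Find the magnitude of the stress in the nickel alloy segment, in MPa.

With the walls removed the bar would change length by δ_free = Σ αᵢΔT Lᵢ = 23.1×10⁻⁶×146×400 + 13.3×10⁻⁶×146×500 = 2.32 mm.
Since the ends are fixed, an axial force P builds up, equal in every segment, with P · Σ Lᵢ/(AᵢEᵢ) = δ_free.
Σ Lᵢ/(AᵢEᵢ) = 400/(925×70×10³) + 500/(2300×201×10³) = 7.259×10⁻⁶ mm/N.
P = 2.32 / 7.259×10⁻⁶ = 319600 N = 319.6 kN, compressive.
σ_{nickel alloy} = P / A = 319600 / 2300 = 139 MPa.

σ ≈ 139 MPa (compressive)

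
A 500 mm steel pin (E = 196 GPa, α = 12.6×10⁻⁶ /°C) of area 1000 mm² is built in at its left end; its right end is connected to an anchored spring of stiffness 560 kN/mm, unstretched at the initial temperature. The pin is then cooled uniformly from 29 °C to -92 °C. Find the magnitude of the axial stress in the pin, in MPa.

Free thermal contraction: δ_free = αΔT L = 12.6×10⁻⁶ × 121 × 500 = 0.7623 mm.
Let P be the tensile force in the spring. The pin extends elastically by PL/(AE) and the spring stretches by P/k; together these equal δ_free.
So P = δ_free / [L/(AE) + 1/k] = 0.7623 / [ 500/(1000×196×10³) + 1/(560×10³) ].
P = 0.7623 / 4.337×10⁻⁶ = 175800 N.
σ = P/A = 175800/1000 = 175.8 MPa.

σ ≈ 176 MPa (tensile)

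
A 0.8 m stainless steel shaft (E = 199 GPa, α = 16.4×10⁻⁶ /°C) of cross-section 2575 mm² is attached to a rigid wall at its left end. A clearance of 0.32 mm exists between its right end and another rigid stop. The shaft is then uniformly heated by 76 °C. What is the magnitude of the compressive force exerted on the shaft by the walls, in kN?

If the wall were absent the shaft would grow by αΔT L = 16.4×10⁻⁶ × 76 × 800 = 0.9971 mm.
After closing the 0.32 mm clearance, 0.9971 − 0.32 = 0.6771 mm of expansion remains to be suppressed by the wall.
Compatibility: PL/(AE) = 0.6771 mm, so σ = P/A = E × (0.6771/800) = 168.4 MPa.
Force on the wall = σA = 168.4 × 2575 mm² = 433.7 kN.

P ≈ 434 kN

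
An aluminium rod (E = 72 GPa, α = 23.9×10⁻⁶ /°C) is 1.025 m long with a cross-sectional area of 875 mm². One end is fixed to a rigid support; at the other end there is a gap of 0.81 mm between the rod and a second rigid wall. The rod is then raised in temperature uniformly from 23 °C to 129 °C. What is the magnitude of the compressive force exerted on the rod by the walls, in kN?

P ≈ 110 kN

Free thermal elongation = αΔT L = 23.9×10⁻⁶ × 106 × 1025 = 2.597 mm.
After closing the 0.81 mm clearance, 2.597 − 0.81 = 1.787 mm of expansion remains to be suppressed by the wall.
So σ = E(δ_free − g)/L = 72×10³ × 1.787/1025 = 125.5 MPa.
P = σA = 125.5 × 875 = 109.8 kN.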